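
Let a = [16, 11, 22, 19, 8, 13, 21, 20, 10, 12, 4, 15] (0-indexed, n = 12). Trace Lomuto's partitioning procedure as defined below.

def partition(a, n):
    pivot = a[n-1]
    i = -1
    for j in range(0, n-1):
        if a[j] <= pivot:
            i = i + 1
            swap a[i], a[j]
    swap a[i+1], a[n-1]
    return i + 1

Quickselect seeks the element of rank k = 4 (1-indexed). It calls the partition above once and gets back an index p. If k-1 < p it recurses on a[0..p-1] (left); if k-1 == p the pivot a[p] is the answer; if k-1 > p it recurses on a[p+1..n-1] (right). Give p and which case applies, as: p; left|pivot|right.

pivot=15, i=-1
j=0: 16>15, skip
j=1: 11≤15, i=0, swap(0,1) ⇒ [11, 16, 22, 19, 8, 13, 21, 20, 10, 12, 4, 15]
j=2: 22>15, skip
j=3: 19>15, skip
j=4: 8≤15, i=1, swap(1,4) ⇒ [11, 8, 22, 19, 16, 13, 21, 20, 10, 12, 4, 15]
j=5: 13≤15, i=2, swap(2,5) ⇒ [11, 8, 13, 19, 16, 22, 21, 20, 10, 12, 4, 15]
j=6: 21>15, skip
j=7: 20>15, skip
j=8: 10≤15, i=3, swap(3,8) ⇒ [11, 8, 13, 10, 16, 22, 21, 20, 19, 12, 4, 15]
j=9: 12≤15, i=4, swap(4,9) ⇒ [11, 8, 13, 10, 12, 22, 21, 20, 19, 16, 4, 15]
j=10: 4≤15, i=5, swap(5,10) ⇒ [11, 8, 13, 10, 12, 4, 21, 20, 19, 16, 22, 15]
swap(6,11) ⇒ [11, 8, 13, 10, 12, 4, 15, 20, 19, 16, 22, 21]; return 6
p = 6; k-1 = 3 < 6 ⇒ left

6; left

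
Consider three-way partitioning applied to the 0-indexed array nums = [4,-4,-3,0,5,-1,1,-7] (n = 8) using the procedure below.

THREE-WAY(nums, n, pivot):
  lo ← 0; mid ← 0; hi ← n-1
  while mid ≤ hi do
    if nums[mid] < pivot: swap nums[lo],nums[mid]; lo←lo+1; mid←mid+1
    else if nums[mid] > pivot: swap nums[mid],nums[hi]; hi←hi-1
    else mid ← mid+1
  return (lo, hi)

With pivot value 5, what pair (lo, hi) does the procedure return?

pivot = 5; lo=0, mid=0, hi=7
nums[mid]=4<5: swap nums[0],nums[0]; lo=1,mid=1 → [4,-4,-3,0,5,-1,1,-7]
nums[mid]=-4<5: swap nums[1],nums[1]; lo=2,mid=2 → [4,-4,-3,0,5,-1,1,-7]
nums[mid]=-3<5: swap nums[2],nums[2]; lo=3,mid=3 → [4,-4,-3,0,5,-1,1,-7]
nums[mid]=0<5: swap nums[3],nums[3]; lo=4,mid=4 → [4,-4,-3,0,5,-1,1,-7]
nums[mid]=5=5: mid=5
nums[mid]=-1<5: swap nums[4],nums[5]; lo=5,mid=6 → [4,-4,-3,0,-1,5,1,-7]
nums[mid]=1<5: swap nums[5],nums[6]; lo=6,mid=7 → [4,-4,-3,0,-1,1,5,-7]
nums[mid]=-7<5: swap nums[6],nums[7]; lo=7,mid=8 → [4,-4,-3,0,-1,1,-7,5]
end: lo=7, hi=7; nums = [4,-4,-3,0,-1,1,-7,5]

(7, 7)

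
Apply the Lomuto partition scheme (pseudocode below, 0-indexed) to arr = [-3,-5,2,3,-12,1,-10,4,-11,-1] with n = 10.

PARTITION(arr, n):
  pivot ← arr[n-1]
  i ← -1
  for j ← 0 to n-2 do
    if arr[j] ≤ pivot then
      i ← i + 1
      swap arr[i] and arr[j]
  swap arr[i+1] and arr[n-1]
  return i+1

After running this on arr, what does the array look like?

pivot=-1, i=-1
j=0: -3≤-1, i=0, swap(0,0) ⇒ [-3,-5,2,3,-12,1,-10,4,-11,-1]
j=1: -5≤-1, i=1, swap(1,1) ⇒ [-3,-5,2,3,-12,1,-10,4,-11,-1]
j=2: 2>-1, skip
j=3: 3>-1, skip
j=4: -12≤-1, i=2, swap(2,4) ⇒ [-3,-5,-12,3,2,1,-10,4,-11,-1]
j=5: 1>-1, skip
j=6: -10≤-1, i=3, swap(3,6) ⇒ [-3,-5,-12,-10,2,1,3,4,-11,-1]
j=7: 4>-1, skip
j=8: -11≤-1, i=4, swap(4,8) ⇒ [-3,-5,-12,-10,-11,1,3,4,2,-1]
swap(5,9) ⇒ [-3,-5,-12,-10,-11,-1,3,4,2,1]; return 5

[-3,-5,-12,-10,-11,-1,3,4,2,1]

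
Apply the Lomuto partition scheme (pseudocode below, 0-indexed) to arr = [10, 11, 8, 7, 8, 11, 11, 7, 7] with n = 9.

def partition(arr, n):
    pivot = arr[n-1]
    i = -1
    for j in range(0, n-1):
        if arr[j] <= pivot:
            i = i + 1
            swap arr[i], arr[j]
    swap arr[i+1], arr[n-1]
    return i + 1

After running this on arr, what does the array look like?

[7, 7, 7, 10, 8, 11, 11, 11, 8]

pivot = arr[8] = 7; i = -1
j=0: arr[0]=10 > 7 → no swap
j=1: arr[1]=11 > 7 → no swap
j=2: arr[2]=8 > 7 → no swap
j=3: arr[3]=7 ≤ 7 → i=0, swap arr[0],arr[3] → [7, 11, 8, 10, 8, 11, 11, 7, 7]
j=4: arr[4]=8 > 7 → no swap
j=5: arr[5]=11 > 7 → no swap
j=6: arr[6]=11 > 7 → no swap
j=7: arr[7]=7 ≤ 7 → i=1, swap arr[1],arr[7] → [7, 7, 8, 10, 8, 11, 11, 11, 7]
final swap arr[2],arr[8] → [7, 7, 7, 10, 8, 11, 11, 11, 8]; return 2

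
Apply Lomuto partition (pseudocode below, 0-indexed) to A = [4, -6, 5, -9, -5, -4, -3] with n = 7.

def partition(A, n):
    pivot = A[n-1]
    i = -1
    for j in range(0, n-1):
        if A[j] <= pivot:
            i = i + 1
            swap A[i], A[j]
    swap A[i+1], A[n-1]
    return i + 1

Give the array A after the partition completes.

[-6, -9, -5, -4, -3, 4, 5]

pivot=-3, i=-1
j=0: 4>-3, skip
j=1: -6≤-3, i=0, swap(0,1) ⇒ [-6, 4, 5, -9, -5, -4, -3]
j=2: 5>-3, skip
j=3: -9≤-3, i=1, swap(1,3) ⇒ [-6, -9, 5, 4, -5, -4, -3]
j=4: -5≤-3, i=2, swap(2,4) ⇒ [-6, -9, -5, 4, 5, -4, -3]
j=5: -4≤-3, i=3, swap(3,5) ⇒ [-6, -9, -5, -4, 5, 4, -3]
swap(4,6) ⇒ [-6, -9, -5, -4, -3, 4, 5]; return 4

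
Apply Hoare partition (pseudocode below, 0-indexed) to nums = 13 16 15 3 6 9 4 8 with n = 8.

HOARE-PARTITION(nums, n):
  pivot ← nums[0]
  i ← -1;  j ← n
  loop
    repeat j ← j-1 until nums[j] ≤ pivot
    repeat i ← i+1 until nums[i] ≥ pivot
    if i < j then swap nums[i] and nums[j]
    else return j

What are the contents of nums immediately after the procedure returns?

pivot = nums[0] = 13; i = -1, j = 8
j→7 (nums[7]=8≤13), i→0 (nums[0]=13≥13); i<j, swap → 8 16 15 3 6 9 4 13
j→6 (nums[6]=4≤13), i→1 (nums[1]=16≥13); i<j, swap → 8 4 15 3 6 9 16 13
j→5 (nums[5]=9≤13), i→2 (nums[2]=15≥13); i<j, swap → 8 4 9 3 6 15 16 13
j→4, i→5; i≥j, return j=4. nums = 8 4 9 3 6 15 16 13

8 4 9 3 6 15 16 13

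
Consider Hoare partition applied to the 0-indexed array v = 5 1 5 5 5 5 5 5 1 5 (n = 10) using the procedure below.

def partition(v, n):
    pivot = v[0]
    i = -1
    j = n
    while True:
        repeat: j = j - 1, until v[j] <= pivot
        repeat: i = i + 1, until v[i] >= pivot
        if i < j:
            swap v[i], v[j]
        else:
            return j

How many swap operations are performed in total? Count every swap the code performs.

4

pivot = v[0] = 5; i = -1, j = 10
j→9 (v[9]=5≤5), i→0 (v[0]=5≥5); i<j, swap → 5 1 5 5 5 5 5 5 1 5
j→8 (v[8]=1≤5), i→2 (v[2]=5≥5); i<j, swap → 5 1 1 5 5 5 5 5 5 5
j→7 (v[7]=5≤5), i→3 (v[3]=5≥5); i<j, swap → 5 1 1 5 5 5 5 5 5 5
j→6 (v[6]=5≤5), i→4 (v[4]=5≥5); i<j, swap → 5 1 1 5 5 5 5 5 5 5
j→5, i→5; i≥j, return j=5. v = 5 1 1 5 5 5 5 5 5 5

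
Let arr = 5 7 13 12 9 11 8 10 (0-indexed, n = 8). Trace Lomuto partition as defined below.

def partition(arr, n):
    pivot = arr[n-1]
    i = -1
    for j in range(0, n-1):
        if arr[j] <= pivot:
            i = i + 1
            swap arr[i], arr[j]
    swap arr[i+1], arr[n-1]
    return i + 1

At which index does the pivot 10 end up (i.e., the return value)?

4

pivot=10, i=-1
j=0: 5≤10, i=0, swap(0,0) ⇒ 5 7 13 12 9 11 8 10
j=1: 7≤10, i=1, swap(1,1) ⇒ 5 7 13 12 9 11 8 10
j=2: 13>10, skip
j=3: 12>10, skip
j=4: 9≤10, i=2, swap(2,4) ⇒ 5 7 9 12 13 11 8 10
j=5: 11>10, skip
j=6: 8≤10, i=3, swap(3,6) ⇒ 5 7 9 8 13 11 12 10
swap(4,7) ⇒ 5 7 9 8 10 11 12 13; return 4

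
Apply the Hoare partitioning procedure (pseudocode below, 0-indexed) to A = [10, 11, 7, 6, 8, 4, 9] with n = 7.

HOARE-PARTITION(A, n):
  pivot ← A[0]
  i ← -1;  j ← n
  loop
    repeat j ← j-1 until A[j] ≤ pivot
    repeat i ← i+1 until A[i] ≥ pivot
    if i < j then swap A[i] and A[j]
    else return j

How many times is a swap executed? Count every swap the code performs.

2

pivot = A[0] = 10; i = -1, j = 7
j→6 (A[6]=9≤10), i→0 (A[0]=10≥10); i<j, swap → [9, 11, 7, 6, 8, 4, 10]
j→5 (A[5]=4≤10), i→1 (A[1]=11≥10); i<j, swap → [9, 4, 7, 6, 8, 11, 10]
j→4, i→5; i≥j, return j=4. A = [9, 4, 7, 6, 8, 11, 10]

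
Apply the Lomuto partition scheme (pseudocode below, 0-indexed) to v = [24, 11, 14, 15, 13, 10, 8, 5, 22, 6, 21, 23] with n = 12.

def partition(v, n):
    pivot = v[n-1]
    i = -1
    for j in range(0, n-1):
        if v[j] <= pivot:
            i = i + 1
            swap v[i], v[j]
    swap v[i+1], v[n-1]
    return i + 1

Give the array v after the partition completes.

[11, 14, 15, 13, 10, 8, 5, 22, 6, 21, 23, 24]

pivot = v[11] = 23; i = -1
j=0: v[0]=24 > 23 → no swap
j=1: v[1]=11 ≤ 23 → i=0, swap v[0],v[1] → [11, 24, 14, 15, 13, 10, 8, 5, 22, 6, 21, 23]
j=2: v[2]=14 ≤ 23 → i=1, swap v[1],v[2] → [11, 14, 24, 15, 13, 10, 8, 5, 22, 6, 21, 23]
j=3: v[3]=15 ≤ 23 → i=2, swap v[2],v[3] → [11, 14, 15, 24, 13, 10, 8, 5, 22, 6, 21, 23]
j=4: v[4]=13 ≤ 23 → i=3, swap v[3],v[4] → [11, 14, 15, 13, 24, 10, 8, 5, 22, 6, 21, 23]
j=5: v[5]=10 ≤ 23 → i=4, swap v[4],v[5] → [11, 14, 15, 13, 10, 24, 8, 5, 22, 6, 21, 23]
j=6: v[6]=8 ≤ 23 → i=5, swap v[5],v[6] → [11, 14, 15, 13, 10, 8, 24, 5, 22, 6, 21, 23]
j=7: v[7]=5 ≤ 23 → i=6, swap v[6],v[7] → [11, 14, 15, 13, 10, 8, 5, 24, 22, 6, 21, 23]
j=8: v[8]=22 ≤ 23 → i=7, swap v[7],v[8] → [11, 14, 15, 13, 10, 8, 5, 22, 24, 6, 21, 23]
j=9: v[9]=6 ≤ 23 → i=8, swap v[8],v[9] → [11, 14, 15, 13, 10, 8, 5, 22, 6, 24, 21, 23]
j=10: v[10]=21 ≤ 23 → i=9, swap v[9],v[10] → [11, 14, 15, 13, 10, 8, 5, 22, 6, 21, 24, 23]
final swap v[10],v[11] → [11, 14, 15, 13, 10, 8, 5, 22, 6, 21, 23, 24]; return 10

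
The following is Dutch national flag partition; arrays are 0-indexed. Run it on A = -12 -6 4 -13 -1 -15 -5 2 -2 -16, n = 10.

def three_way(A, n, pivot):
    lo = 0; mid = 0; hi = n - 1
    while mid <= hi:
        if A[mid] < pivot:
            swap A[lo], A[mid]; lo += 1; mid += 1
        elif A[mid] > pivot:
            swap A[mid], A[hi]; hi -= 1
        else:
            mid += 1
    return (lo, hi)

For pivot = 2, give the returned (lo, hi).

(8, 8)

lo=0 mid=0 hi=9
-12<2: swap(0,0), lo=1 mid=1 ⇒ -12 -6 4 -13 -1 -15 -5 2 -2 -16
-6<2: swap(1,1), lo=2 mid=2 ⇒ -12 -6 4 -13 -1 -15 -5 2 -2 -16
4>2: swap(2,9), hi=8 ⇒ -12 -6 -16 -13 -1 -15 -5 2 -2 4
-16<2: swap(2,2), lo=3 mid=3 ⇒ -12 -6 -16 -13 -1 -15 -5 2 -2 4
-13<2: swap(3,3), lo=4 mid=4 ⇒ -12 -6 -16 -13 -1 -15 -5 2 -2 4
-1<2: swap(4,4), lo=5 mid=5 ⇒ -12 -6 -16 -13 -1 -15 -5 2 -2 4
-15<2: swap(5,5), lo=6 mid=6 ⇒ -12 -6 -16 -13 -1 -15 -5 2 -2 4
-5<2: swap(6,6), lo=7 mid=7 ⇒ -12 -6 -16 -13 -1 -15 -5 2 -2 4
2=2: mid=8
-2<2: swap(7,8), lo=8 mid=9 ⇒ -12 -6 -16 -13 -1 -15 -5 -2 2 4
done. lo=8 hi=8; A=-12 -6 -16 -13 -1 -15 -5 -2 2 4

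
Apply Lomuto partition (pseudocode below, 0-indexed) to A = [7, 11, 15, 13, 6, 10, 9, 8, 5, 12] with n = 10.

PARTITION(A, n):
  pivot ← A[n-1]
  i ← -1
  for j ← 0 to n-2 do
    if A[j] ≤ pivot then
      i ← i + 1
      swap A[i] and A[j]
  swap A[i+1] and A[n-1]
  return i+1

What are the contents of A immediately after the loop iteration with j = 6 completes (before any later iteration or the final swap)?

[7, 11, 6, 10, 9, 13, 15, 8, 5, 12]

pivot = A[9] = 12; i = -1
j=0: A[0]=7 ≤ 12 → i=0, swap A[0],A[0] (no change) → [7, 11, 15, 13, 6, 10, 9, 8, 5, 12]
j=1: A[1]=11 ≤ 12 → i=1, swap A[1],A[1] (no change) → [7, 11, 15, 13, 6, 10, 9, 8, 5, 12]
j=2: A[2]=15 > 12 → no swap
j=3: A[3]=13 > 12 → no swap
j=4: A[4]=6 ≤ 12 → i=2, swap A[2],A[4] → [7, 11, 6, 13, 15, 10, 9, 8, 5, 12]
j=5: A[5]=10 ≤ 12 → i=3, swap A[3],A[5] → [7, 11, 6, 10, 15, 13, 9, 8, 5, 12]
j=6: A[6]=9 ≤ 12 → i=4, swap A[4],A[6] → [7, 11, 6, 10, 9, 13, 15, 8, 5, 12]
(after j=6) A = [7, 11, 6, 10, 9, 13, 15, 8, 5, 12]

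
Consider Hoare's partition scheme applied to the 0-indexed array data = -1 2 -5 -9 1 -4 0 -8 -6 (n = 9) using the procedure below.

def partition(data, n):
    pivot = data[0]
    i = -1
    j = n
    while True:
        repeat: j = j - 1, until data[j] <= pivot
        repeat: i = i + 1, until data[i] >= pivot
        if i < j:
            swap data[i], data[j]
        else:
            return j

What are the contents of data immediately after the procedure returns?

-6 -8 -5 -9 -4 1 0 2 -1

pivot = data[0] = -1; i = -1, j = 9
j→8 (data[8]=-6≤-1), i→0 (data[0]=-1≥-1); i<j, swap → -6 2 -5 -9 1 -4 0 -8 -1
j→7 (data[7]=-8≤-1), i→1 (data[1]=2≥-1); i<j, swap → -6 -8 -5 -9 1 -4 0 2 -1
j→5 (data[5]=-4≤-1), i→4 (data[4]=1≥-1); i<j, swap → -6 -8 -5 -9 -4 1 0 2 -1
j→4, i→5; i≥j, return j=4. data = -6 -8 -5 -9 -4 1 0 2 -1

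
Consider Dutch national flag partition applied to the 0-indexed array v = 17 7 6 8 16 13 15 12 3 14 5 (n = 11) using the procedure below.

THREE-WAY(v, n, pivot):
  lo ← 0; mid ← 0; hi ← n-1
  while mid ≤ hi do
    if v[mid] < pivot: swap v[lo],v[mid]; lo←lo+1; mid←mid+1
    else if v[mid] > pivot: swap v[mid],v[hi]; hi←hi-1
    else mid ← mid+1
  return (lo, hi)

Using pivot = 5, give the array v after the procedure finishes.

3 5 8 16 13 15 12 6 14 7 17

lo=0 mid=0 hi=10
17>5: swap(0,10), hi=9 ⇒ 5 7 6 8 16 13 15 12 3 14 17
5=5: mid=1
7>5: swap(1,9), hi=8 ⇒ 5 14 6 8 16 13 15 12 3 7 17
14>5: swap(1,8), hi=7 ⇒ 5 3 6 8 16 13 15 12 14 7 17
3<5: swap(0,1), lo=1 mid=2 ⇒ 3 5 6 8 16 13 15 12 14 7 17
6>5: swap(2,7), hi=6 ⇒ 3 5 12 8 16 13 15 6 14 7 17
12>5: swap(2,6), hi=5 ⇒ 3 5 15 8 16 13 12 6 14 7 17
15>5: swap(2,5), hi=4 ⇒ 3 5 13 8 16 15 12 6 14 7 17
13>5: swap(2,4), hi=3 ⇒ 3 5 16 8 13 15 12 6 14 7 17
16>5: swap(2,3), hi=2 ⇒ 3 5 8 16 13 15 12 6 14 7 17
8>5: swap(2,2), hi=1 ⇒ 3 5 8 16 13 15 12 6 14 7 17
done. lo=1 hi=1; v=3 5 8 16 13 15 12 6 14 7 17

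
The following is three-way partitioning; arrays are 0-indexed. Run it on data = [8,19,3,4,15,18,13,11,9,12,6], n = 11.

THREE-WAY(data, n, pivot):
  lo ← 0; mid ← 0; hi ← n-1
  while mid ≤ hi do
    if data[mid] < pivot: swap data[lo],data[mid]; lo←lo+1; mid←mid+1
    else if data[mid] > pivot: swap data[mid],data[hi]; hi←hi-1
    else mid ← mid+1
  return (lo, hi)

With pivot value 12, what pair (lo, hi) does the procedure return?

(6, 6)

pivot = 12; lo=0, mid=0, hi=10
data[mid]=8<12: swap data[0],data[0]; lo=1,mid=1 → [8,19,3,4,15,18,13,11,9,12,6]
data[mid]=19>12: swap data[1],data[10]; hi=9 → [8,6,3,4,15,18,13,11,9,12,19]
data[mid]=6<12: swap data[1],data[1]; lo=2,mid=2 → [8,6,3,4,15,18,13,11,9,12,19]
data[mid]=3<12: swap data[2],data[2]; lo=3,mid=3 → [8,6,3,4,15,18,13,11,9,12,19]
data[mid]=4<12: swap data[3],data[3]; lo=4,mid=4 → [8,6,3,4,15,18,13,11,9,12,19]
data[mid]=15>12: swap data[4],data[9]; hi=8 → [8,6,3,4,12,18,13,11,9,15,19]
data[mid]=12=12: mid=5
data[mid]=18>12: swap data[5],data[8]; hi=7 → [8,6,3,4,12,9,13,11,18,15,19]
data[mid]=9<12: swap data[4],data[5]; lo=5,mid=6 → [8,6,3,4,9,12,13,11,18,15,19]
data[mid]=13>12: swap data[6],data[7]; hi=6 → [8,6,3,4,9,12,11,13,18,15,19]
data[mid]=11<12: swap data[5],data[6]; lo=6,mid=7 → [8,6,3,4,9,11,12,13,18,15,19]
end: lo=6, hi=6; data = [8,6,3,4,9,11,12,13,18,15,19]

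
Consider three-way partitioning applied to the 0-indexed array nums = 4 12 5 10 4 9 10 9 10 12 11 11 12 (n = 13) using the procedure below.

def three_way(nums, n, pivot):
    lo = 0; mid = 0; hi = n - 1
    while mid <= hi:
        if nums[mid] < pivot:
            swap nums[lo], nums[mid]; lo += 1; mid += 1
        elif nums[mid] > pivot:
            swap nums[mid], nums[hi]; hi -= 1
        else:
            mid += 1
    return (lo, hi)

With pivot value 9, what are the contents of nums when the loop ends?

4 5 4 9 9 10 10 10 12 11 11 12 12

pivot = 9; lo=0, mid=0, hi=12
nums[mid]=4<9: swap nums[0],nums[0]; lo=1,mid=1 → 4 12 5 10 4 9 10 9 10 12 11 11 12
nums[mid]=12>9: swap nums[1],nums[12]; hi=11 → 4 12 5 10 4 9 10 9 10 12 11 11 12
nums[mid]=12>9: swap nums[1],nums[11]; hi=10 → 4 11 5 10 4 9 10 9 10 12 11 12 12
nums[mid]=11>9: swap nums[1],nums[10]; hi=9 → 4 11 5 10 4 9 10 9 10 12 11 12 12
nums[mid]=11>9: swap nums[1],nums[9]; hi=8 → 4 12 5 10 4 9 10 9 10 11 11 12 12
nums[mid]=12>9: swap nums[1],nums[8]; hi=7 → 4 10 5 10 4 9 10 9 12 11 11 12 12
nums[mid]=10>9: swap nums[1],nums[7]; hi=6 → 4 9 5 10 4 9 10 10 12 11 11 12 12
nums[mid]=9=9: mid=2
nums[mid]=5<9: swap nums[1],nums[2]; lo=2,mid=3 → 4 5 9 10 4 9 10 10 12 11 11 12 12
nums[mid]=10>9: swap nums[3],nums[6]; hi=5 → 4 5 9 10 4 9 10 10 12 11 11 12 12
nums[mid]=10>9: swap nums[3],nums[5]; hi=4 → 4 5 9 9 4 10 10 10 12 11 11 12 12
nums[mid]=9=9: mid=4
nums[mid]=4<9: swap nums[2],nums[4]; lo=3,mid=5 → 4 5 4 9 9 10 10 10 12 11 11 12 12
end: lo=3, hi=4; nums = 4 5 4 9 9 10 10 10 12 11 11 12 12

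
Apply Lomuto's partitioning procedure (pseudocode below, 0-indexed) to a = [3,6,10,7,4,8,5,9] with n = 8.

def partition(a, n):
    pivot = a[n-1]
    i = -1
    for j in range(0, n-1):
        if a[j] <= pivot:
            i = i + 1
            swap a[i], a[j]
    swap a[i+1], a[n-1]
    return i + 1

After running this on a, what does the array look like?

pivot = a[7] = 9; i = -1
j=0: a[0]=3 ≤ 9 → i=0, swap a[0],a[0] (no change) → [3,6,10,7,4,8,5,9]
j=1: a[1]=6 ≤ 9 → i=1, swap a[1],a[1] (no change) → [3,6,10,7,4,8,5,9]
j=2: a[2]=10 > 9 → no swap
j=3: a[3]=7 ≤ 9 → i=2, swap a[2],a[3] → [3,6,7,10,4,8,5,9]
j=4: a[4]=4 ≤ 9 → i=3, swap a[3],a[4] → [3,6,7,4,10,8,5,9]
j=5: a[5]=8 ≤ 9 → i=4, swap a[4],a[5] → [3,6,7,4,8,10,5,9]
j=6: a[6]=5 ≤ 9 → i=5, swap a[5],a[6] → [3,6,7,4,8,5,10,9]
final swap a[6],a[7] → [3,6,7,4,8,5,9,10]; return 6

[3,6,7,4,8,5,9,10]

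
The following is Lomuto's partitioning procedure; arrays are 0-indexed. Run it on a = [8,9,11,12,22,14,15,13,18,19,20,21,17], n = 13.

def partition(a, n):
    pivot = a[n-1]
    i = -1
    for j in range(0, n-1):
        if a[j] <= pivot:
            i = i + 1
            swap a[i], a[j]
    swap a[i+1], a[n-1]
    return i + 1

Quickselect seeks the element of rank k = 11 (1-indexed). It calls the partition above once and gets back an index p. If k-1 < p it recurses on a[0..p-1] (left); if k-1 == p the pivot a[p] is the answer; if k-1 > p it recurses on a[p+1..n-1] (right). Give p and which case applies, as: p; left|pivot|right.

pivot=17, i=-1
j=0: 8≤17, i=0, swap(0,0) ⇒ [8,9,11,12,22,14,15,13,18,19,20,21,17]
j=1: 9≤17, i=1, swap(1,1) ⇒ [8,9,11,12,22,14,15,13,18,19,20,21,17]
j=2: 11≤17, i=2, swap(2,2) ⇒ [8,9,11,12,22,14,15,13,18,19,20,21,17]
j=3: 12≤17, i=3, swap(3,3) ⇒ [8,9,11,12,22,14,15,13,18,19,20,21,17]
j=4: 22>17, skip
j=5: 14≤17, i=4, swap(4,5) ⇒ [8,9,11,12,14,22,15,13,18,19,20,21,17]
j=6: 15≤17, i=5, swap(5,6) ⇒ [8,9,11,12,14,15,22,13,18,19,20,21,17]
j=7: 13≤17, i=6, swap(6,7) ⇒ [8,9,11,12,14,15,13,22,18,19,20,21,17]
j=8: 18>17, skip
j=9: 19>17, skip
j=10: 20>17, skip
j=11: 21>17, skip
swap(7,12) ⇒ [8,9,11,12,14,15,13,17,18,19,20,21,22]; return 7
p = 7; k-1 = 10 > 7 ⇒ right

7; right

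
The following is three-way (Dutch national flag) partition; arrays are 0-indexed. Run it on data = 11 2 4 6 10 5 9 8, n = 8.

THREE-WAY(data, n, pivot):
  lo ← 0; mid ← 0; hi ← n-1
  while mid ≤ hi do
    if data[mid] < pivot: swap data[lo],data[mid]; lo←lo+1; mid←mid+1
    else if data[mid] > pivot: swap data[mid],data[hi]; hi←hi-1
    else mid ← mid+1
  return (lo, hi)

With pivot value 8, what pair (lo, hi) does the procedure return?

pivot = 8; lo=0, mid=0, hi=7
data[mid]=11>8: swap data[0],data[7]; hi=6 → 8 2 4 6 10 5 9 11
data[mid]=8=8: mid=1
data[mid]=2<8: swap data[0],data[1]; lo=1,mid=2 → 2 8 4 6 10 5 9 11
data[mid]=4<8: swap data[1],data[2]; lo=2,mid=3 → 2 4 8 6 10 5 9 11
data[mid]=6<8: swap data[2],data[3]; lo=3,mid=4 → 2 4 6 8 10 5 9 11
data[mid]=10>8: swap data[4],data[6]; hi=5 → 2 4 6 8 9 5 10 11
data[mid]=9>8: swap data[4],data[5]; hi=4 → 2 4 6 8 5 9 10 11
data[mid]=5<8: swap data[3],data[4]; lo=4,mid=5 → 2 4 6 5 8 9 10 11
end: lo=4, hi=4; data = 2 4 6 5 8 9 10 11

(4, 4)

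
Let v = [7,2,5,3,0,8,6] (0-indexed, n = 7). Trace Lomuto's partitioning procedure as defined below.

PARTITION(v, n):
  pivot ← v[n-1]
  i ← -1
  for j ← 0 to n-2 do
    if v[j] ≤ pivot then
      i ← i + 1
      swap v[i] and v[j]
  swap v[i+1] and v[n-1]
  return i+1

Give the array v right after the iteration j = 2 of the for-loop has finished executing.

[2,5,7,3,0,8,6]

pivot=6, i=-1
j=0: 7>6, skip
j=1: 2≤6, i=0, swap(0,1) ⇒ [2,7,5,3,0,8,6]
j=2: 5≤6, i=1, swap(1,2) ⇒ [2,5,7,3,0,8,6]
(after j=2) v = [2,5,7,3,0,8,6]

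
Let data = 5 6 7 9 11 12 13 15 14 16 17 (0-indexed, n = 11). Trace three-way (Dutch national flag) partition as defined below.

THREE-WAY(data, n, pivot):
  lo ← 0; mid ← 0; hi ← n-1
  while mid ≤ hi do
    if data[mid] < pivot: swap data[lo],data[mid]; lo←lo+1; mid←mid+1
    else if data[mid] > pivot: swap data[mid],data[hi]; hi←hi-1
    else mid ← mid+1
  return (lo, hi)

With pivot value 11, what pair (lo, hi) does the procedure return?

(4, 4)

lo=0 mid=0 hi=10
5<11: swap(0,0), lo=1 mid=1 ⇒ 5 6 7 9 11 12 13 15 14 16 17
6<11: swap(1,1), lo=2 mid=2 ⇒ 5 6 7 9 11 12 13 15 14 16 17
7<11: swap(2,2), lo=3 mid=3 ⇒ 5 6 7 9 11 12 13 15 14 16 17
9<11: swap(3,3), lo=4 mid=4 ⇒ 5 6 7 9 11 12 13 15 14 16 17
11=11: mid=5
12>11: swap(5,10), hi=9 ⇒ 5 6 7 9 11 17 13 15 14 16 12
17>11: swap(5,9), hi=8 ⇒ 5 6 7 9 11 16 13 15 14 17 12
16>11: swap(5,8), hi=7 ⇒ 5 6 7 9 11 14 13 15 16 17 12
14>11: swap(5,7), hi=6 ⇒ 5 6 7 9 11 15 13 14 16 17 12
15>11: swap(5,6), hi=5 ⇒ 5 6 7 9 11 13 15 14 16 17 12
13>11: swap(5,5), hi=4 ⇒ 5 6 7 9 11 13 15 14 16 17 12
done. lo=4 hi=4; data=5 6 7 9 11 13 15 14 16 17 12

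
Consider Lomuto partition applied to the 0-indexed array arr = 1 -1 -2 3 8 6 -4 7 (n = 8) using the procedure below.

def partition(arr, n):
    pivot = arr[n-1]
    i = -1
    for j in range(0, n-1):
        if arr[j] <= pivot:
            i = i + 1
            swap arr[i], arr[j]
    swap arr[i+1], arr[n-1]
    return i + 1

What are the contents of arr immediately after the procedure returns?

pivot = arr[7] = 7; i = -1
j=0: arr[0]=1 ≤ 7 → i=0, swap arr[0],arr[0] (no change) → 1 -1 -2 3 8 6 -4 7
j=1: arr[1]=-1 ≤ 7 → i=1, swap arr[1],arr[1] (no change) → 1 -1 -2 3 8 6 -4 7
j=2: arr[2]=-2 ≤ 7 → i=2, swap arr[2],arr[2] (no change) → 1 -1 -2 3 8 6 -4 7
j=3: arr[3]=3 ≤ 7 → i=3, swap arr[3],arr[3] (no change) → 1 -1 -2 3 8 6 -4 7
j=4: arr[4]=8 > 7 → no swap
j=5: arr[5]=6 ≤ 7 → i=4, swap arr[4],arr[5] → 1 -1 -2 3 6 8 -4 7
j=6: arr[6]=-4 ≤ 7 → i=5, swap arr[5],arr[6] → 1 -1 -2 3 6 -4 8 7
final swap arr[6],arr[7] → 1 -1 -2 3 6 -4 7 8; return 6

1 -1 -2 3 6 -4 7 8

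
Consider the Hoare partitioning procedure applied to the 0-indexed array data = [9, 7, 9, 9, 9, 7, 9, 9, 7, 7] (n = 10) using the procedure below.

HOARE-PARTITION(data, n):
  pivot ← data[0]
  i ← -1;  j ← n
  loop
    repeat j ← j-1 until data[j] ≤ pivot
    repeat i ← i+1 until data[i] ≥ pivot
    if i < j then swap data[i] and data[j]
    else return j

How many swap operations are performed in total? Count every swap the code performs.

pivot = data[0] = 9; i = -1, j = 10
j→9 (data[9]=7≤9), i→0 (data[0]=9≥9); i<j, swap → [7, 7, 9, 9, 9, 7, 9, 9, 7, 9]
j→8 (data[8]=7≤9), i→2 (data[2]=9≥9); i<j, swap → [7, 7, 7, 9, 9, 7, 9, 9, 9, 9]
j→7 (data[7]=9≤9), i→3 (data[3]=9≥9); i<j, swap → [7, 7, 7, 9, 9, 7, 9, 9, 9, 9]
j→6 (data[6]=9≤9), i→4 (data[4]=9≥9); i<j, swap → [7, 7, 7, 9, 9, 7, 9, 9, 9, 9]
j→5, i→6; i≥j, return j=5. data = [7, 7, 7, 9, 9, 7, 9, 9, 9, 9]

4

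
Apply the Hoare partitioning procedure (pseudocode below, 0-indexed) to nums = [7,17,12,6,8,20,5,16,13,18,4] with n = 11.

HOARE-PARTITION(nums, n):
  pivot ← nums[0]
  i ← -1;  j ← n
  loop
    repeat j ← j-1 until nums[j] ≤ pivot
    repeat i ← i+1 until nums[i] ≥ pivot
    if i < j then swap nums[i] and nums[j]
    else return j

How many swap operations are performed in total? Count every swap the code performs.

3

pivot = nums[0] = 7; i = -1, j = 11
j→10 (nums[10]=4≤7), i→0 (nums[0]=7≥7); i<j, swap → [4,17,12,6,8,20,5,16,13,18,7]
j→6 (nums[6]=5≤7), i→1 (nums[1]=17≥7); i<j, swap → [4,5,12,6,8,20,17,16,13,18,7]
j→3 (nums[3]=6≤7), i→2 (nums[2]=12≥7); i<j, swap → [4,5,6,12,8,20,17,16,13,18,7]
j→2, i→3; i≥j, return j=2. nums = [4,5,6,12,8,20,17,16,13,18,7]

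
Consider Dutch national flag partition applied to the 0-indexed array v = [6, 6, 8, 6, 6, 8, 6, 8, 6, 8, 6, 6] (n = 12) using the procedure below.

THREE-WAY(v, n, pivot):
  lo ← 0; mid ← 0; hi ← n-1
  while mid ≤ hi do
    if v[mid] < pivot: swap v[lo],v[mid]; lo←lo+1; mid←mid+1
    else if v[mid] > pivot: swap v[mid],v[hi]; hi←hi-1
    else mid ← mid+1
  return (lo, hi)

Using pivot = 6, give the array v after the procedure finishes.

[6, 6, 6, 6, 6, 6, 6, 6, 8, 8, 8, 8]

lo=0 mid=0 hi=11
6=6: mid=1
6=6: mid=2
8>6: swap(2,11), hi=10 ⇒ [6, 6, 6, 6, 6, 8, 6, 8, 6, 8, 6, 8]
6=6: mid=3
6=6: mid=4
6=6: mid=5
8>6: swap(5,10), hi=9 ⇒ [6, 6, 6, 6, 6, 6, 6, 8, 6, 8, 8, 8]
6=6: mid=6
6=6: mid=7
8>6: swap(7,9), hi=8 ⇒ [6, 6, 6, 6, 6, 6, 6, 8, 6, 8, 8, 8]
8>6: swap(7,8), hi=7 ⇒ [6, 6, 6, 6, 6, 6, 6, 6, 8, 8, 8, 8]
6=6: mid=8
done. lo=0 hi=7; v=[6, 6, 6, 6, 6, 6, 6, 6, 8, 8, 8, 8]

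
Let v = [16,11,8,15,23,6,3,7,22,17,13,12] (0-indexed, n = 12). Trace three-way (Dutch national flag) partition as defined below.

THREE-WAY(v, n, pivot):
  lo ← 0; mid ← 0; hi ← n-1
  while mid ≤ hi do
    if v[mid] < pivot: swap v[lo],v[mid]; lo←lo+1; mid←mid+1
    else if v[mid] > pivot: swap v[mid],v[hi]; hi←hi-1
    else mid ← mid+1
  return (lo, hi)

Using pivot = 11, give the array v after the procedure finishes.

[7,8,3,6,11,23,15,22,17,13,12,16]

pivot = 11; lo=0, mid=0, hi=11
v[mid]=16>11: swap v[0],v[11]; hi=10 → [12,11,8,15,23,6,3,7,22,17,13,16]
v[mid]=12>11: swap v[0],v[10]; hi=9 → [13,11,8,15,23,6,3,7,22,17,12,16]
v[mid]=13>11: swap v[0],v[9]; hi=8 → [17,11,8,15,23,6,3,7,22,13,12,16]
v[mid]=17>11: swap v[0],v[8]; hi=7 → [22,11,8,15,23,6,3,7,17,13,12,16]
v[mid]=22>11: swap v[0],v[7]; hi=6 → [7,11,8,15,23,6,3,22,17,13,12,16]
v[mid]=7<11: swap v[0],v[0]; lo=1,mid=1 → [7,11,8,15,23,6,3,22,17,13,12,16]
v[mid]=11=11: mid=2
v[mid]=8<11: swap v[1],v[2]; lo=2,mid=3 → [7,8,11,15,23,6,3,22,17,13,12,16]
v[mid]=15>11: swap v[3],v[6]; hi=5 → [7,8,11,3,23,6,15,22,17,13,12,16]
v[mid]=3<11: swap v[2],v[3]; lo=3,mid=4 → [7,8,3,11,23,6,15,22,17,13,12,16]
v[mid]=23>11: swap v[4],v[5]; hi=4 → [7,8,3,11,6,23,15,22,17,13,12,16]
v[mid]=6<11: swap v[3],v[4]; lo=4,mid=5 → [7,8,3,6,11,23,15,22,17,13,12,16]
end: lo=4, hi=4; v = [7,8,3,6,11,23,15,22,17,13,12,16]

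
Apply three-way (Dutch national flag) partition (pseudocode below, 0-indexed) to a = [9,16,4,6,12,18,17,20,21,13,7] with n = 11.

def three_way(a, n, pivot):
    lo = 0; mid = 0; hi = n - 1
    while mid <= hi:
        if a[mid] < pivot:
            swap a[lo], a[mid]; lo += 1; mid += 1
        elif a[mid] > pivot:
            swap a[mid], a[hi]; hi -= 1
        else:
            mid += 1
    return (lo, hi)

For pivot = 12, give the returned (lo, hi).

pivot = 12; lo=0, mid=0, hi=10
a[mid]=9<12: swap a[0],a[0]; lo=1,mid=1 → [9,16,4,6,12,18,17,20,21,13,7]
a[mid]=16>12: swap a[1],a[10]; hi=9 → [9,7,4,6,12,18,17,20,21,13,16]
a[mid]=7<12: swap a[1],a[1]; lo=2,mid=2 → [9,7,4,6,12,18,17,20,21,13,16]
a[mid]=4<12: swap a[2],a[2]; lo=3,mid=3 → [9,7,4,6,12,18,17,20,21,13,16]
a[mid]=6<12: swap a[3],a[3]; lo=4,mid=4 → [9,7,4,6,12,18,17,20,21,13,16]
a[mid]=12=12: mid=5
a[mid]=18>12: swap a[5],a[9]; hi=8 → [9,7,4,6,12,13,17,20,21,18,16]
a[mid]=13>12: swap a[5],a[8]; hi=7 → [9,7,4,6,12,21,17,20,13,18,16]
a[mid]=21>12: swap a[5],a[7]; hi=6 → [9,7,4,6,12,20,17,21,13,18,16]
a[mid]=20>12: swap a[5],a[6]; hi=5 → [9,7,4,6,12,17,20,21,13,18,16]
a[mid]=17>12: swap a[5],a[5]; hi=4 → [9,7,4,6,12,17,20,21,13,18,16]
end: lo=4, hi=4; a = [9,7,4,6,12,17,20,21,13,18,16]

(4, 4)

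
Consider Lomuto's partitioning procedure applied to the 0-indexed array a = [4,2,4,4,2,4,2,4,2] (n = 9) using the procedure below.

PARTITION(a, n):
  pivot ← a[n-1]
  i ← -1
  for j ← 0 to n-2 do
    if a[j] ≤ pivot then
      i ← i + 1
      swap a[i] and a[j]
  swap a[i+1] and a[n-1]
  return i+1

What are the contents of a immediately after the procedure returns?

pivot = a[8] = 2; i = -1
j=0: a[0]=4 > 2 → no swap
j=1: a[1]=2 ≤ 2 → i=0, swap a[0],a[1] → [2,4,4,4,2,4,2,4,2]
j=2: a[2]=4 > 2 → no swap
j=3: a[3]=4 > 2 → no swap
j=4: a[4]=2 ≤ 2 → i=1, swap a[1],a[4] → [2,2,4,4,4,4,2,4,2]
j=5: a[5]=4 > 2 → no swap
j=6: a[6]=2 ≤ 2 → i=2, swap a[2],a[6] → [2,2,2,4,4,4,4,4,2]
j=7: a[7]=4 > 2 → no swap
final swap a[3],a[8] → [2,2,2,2,4,4,4,4,4]; return 3

[2,2,2,2,4,4,4,4,4]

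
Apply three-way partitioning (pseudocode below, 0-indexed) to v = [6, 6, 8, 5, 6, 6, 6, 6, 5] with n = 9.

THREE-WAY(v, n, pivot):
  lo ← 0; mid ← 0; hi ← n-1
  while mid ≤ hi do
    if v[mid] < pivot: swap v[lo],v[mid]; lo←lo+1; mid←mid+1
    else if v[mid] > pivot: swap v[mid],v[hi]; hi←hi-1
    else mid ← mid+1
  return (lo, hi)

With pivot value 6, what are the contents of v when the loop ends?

lo=0 mid=0 hi=8
6=6: mid=1
6=6: mid=2
8>6: swap(2,8), hi=7 ⇒ [6, 6, 5, 5, 6, 6, 6, 6, 8]
5<6: swap(0,2), lo=1 mid=3 ⇒ [5, 6, 6, 5, 6, 6, 6, 6, 8]
5<6: swap(1,3), lo=2 mid=4 ⇒ [5, 5, 6, 6, 6, 6, 6, 6, 8]
6=6: mid=5
6=6: mid=6
6=6: mid=7
6=6: mid=8
done. lo=2 hi=7; v=[5, 5, 6, 6, 6, 6, 6, 6, 8]

[5, 5, 6, 6, 6, 6, 6, 6, 8]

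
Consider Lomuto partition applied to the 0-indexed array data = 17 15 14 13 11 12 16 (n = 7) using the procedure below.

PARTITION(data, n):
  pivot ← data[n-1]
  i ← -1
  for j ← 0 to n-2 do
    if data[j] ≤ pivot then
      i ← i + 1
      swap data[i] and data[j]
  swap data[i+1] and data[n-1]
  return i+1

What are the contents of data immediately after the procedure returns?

15 14 13 11 12 16 17

pivot = data[6] = 16; i = -1
j=0: data[0]=17 > 16 → no swap
j=1: data[1]=15 ≤ 16 → i=0, swap data[0],data[1] → 15 17 14 13 11 12 16
j=2: data[2]=14 ≤ 16 → i=1, swap data[1],data[2] → 15 14 17 13 11 12 16
j=3: data[3]=13 ≤ 16 → i=2, swap data[2],data[3] → 15 14 13 17 11 12 16
j=4: data[4]=11 ≤ 16 → i=3, swap data[3],data[4] → 15 14 13 11 17 12 16
j=5: data[5]=12 ≤ 16 → i=4, swap data[4],data[5] → 15 14 13 11 12 17 16
final swap data[5],data[6] → 15 14 13 11 12 16 17; return 5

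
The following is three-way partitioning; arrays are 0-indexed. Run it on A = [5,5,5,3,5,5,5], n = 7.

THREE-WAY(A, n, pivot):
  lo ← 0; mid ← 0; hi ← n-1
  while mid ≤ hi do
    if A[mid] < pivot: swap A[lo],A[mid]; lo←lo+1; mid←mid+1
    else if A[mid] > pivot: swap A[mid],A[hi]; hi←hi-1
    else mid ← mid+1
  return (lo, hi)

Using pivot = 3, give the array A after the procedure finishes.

[3,5,5,5,5,5,5]

pivot = 3; lo=0, mid=0, hi=6
A[mid]=5>3: swap A[0],A[6]; hi=5 → [5,5,5,3,5,5,5]
A[mid]=5>3: swap A[0],A[5]; hi=4 → [5,5,5,3,5,5,5]
A[mid]=5>3: swap A[0],A[4]; hi=3 → [5,5,5,3,5,5,5]
A[mid]=5>3: swap A[0],A[3]; hi=2 → [3,5,5,5,5,5,5]
A[mid]=3=3: mid=1
A[mid]=5>3: swap A[1],A[2]; hi=1 → [3,5,5,5,5,5,5]
A[mid]=5>3: swap A[1],A[1]; hi=0 → [3,5,5,5,5,5,5]
end: lo=0, hi=0; A = [3,5,5,5,5,5,5]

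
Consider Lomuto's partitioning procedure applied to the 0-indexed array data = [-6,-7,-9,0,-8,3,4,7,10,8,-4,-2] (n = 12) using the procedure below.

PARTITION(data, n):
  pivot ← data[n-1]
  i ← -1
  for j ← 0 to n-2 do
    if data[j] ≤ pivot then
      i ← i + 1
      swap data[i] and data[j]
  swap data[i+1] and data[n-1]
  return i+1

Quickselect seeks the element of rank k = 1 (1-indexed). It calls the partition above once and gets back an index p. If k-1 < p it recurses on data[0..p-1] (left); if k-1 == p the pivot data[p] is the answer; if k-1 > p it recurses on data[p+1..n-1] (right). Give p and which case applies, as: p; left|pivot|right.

pivot = data[11] = -2; i = -1
j=0: data[0]=-6 ≤ -2 → i=0, swap data[0],data[0] (no change) → [-6,-7,-9,0,-8,3,4,7,10,8,-4,-2]
j=1: data[1]=-7 ≤ -2 → i=1, swap data[1],data[1] (no change) → [-6,-7,-9,0,-8,3,4,7,10,8,-4,-2]
j=2: data[2]=-9 ≤ -2 → i=2, swap data[2],data[2] (no change) → [-6,-7,-9,0,-8,3,4,7,10,8,-4,-2]
j=3: data[3]=0 > -2 → no swap
j=4: data[4]=-8 ≤ -2 → i=3, swap data[3],data[4] → [-6,-7,-9,-8,0,3,4,7,10,8,-4,-2]
j=5: data[5]=3 > -2 → no swap
j=6: data[6]=4 > -2 → no swap
j=7: data[7]=7 > -2 → no swap
j=8: data[8]=10 > -2 → no swap
j=9: data[9]=8 > -2 → no swap
j=10: data[10]=-4 ≤ -2 → i=4, swap data[4],data[10] → [-6,-7,-9,-8,-4,3,4,7,10,8,0,-2]
final swap data[5],data[11] → [-6,-7,-9,-8,-4,-2,4,7,10,8,0,3]; return 5
p = 5; k-1 = 0 < 5 ⇒ left

5; left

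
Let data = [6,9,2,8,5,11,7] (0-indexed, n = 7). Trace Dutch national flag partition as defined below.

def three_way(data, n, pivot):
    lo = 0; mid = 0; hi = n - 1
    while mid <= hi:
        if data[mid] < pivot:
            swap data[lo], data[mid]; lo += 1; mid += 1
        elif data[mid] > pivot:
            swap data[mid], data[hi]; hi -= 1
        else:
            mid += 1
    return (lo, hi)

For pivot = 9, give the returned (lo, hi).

(5, 5)

pivot = 9; lo=0, mid=0, hi=6
data[mid]=6<9: swap data[0],data[0]; lo=1,mid=1 → [6,9,2,8,5,11,7]
data[mid]=9=9: mid=2
data[mid]=2<9: swap data[1],data[2]; lo=2,mid=3 → [6,2,9,8,5,11,7]
data[mid]=8<9: swap data[2],data[3]; lo=3,mid=4 → [6,2,8,9,5,11,7]
data[mid]=5<9: swap data[3],data[4]; lo=4,mid=5 → [6,2,8,5,9,11,7]
data[mid]=11>9: swap data[5],data[6]; hi=5 → [6,2,8,5,9,7,11]
data[mid]=7<9: swap data[4],data[5]; lo=5,mid=6 → [6,2,8,5,7,9,11]
end: lo=5, hi=5; data = [6,2,8,5,7,9,11]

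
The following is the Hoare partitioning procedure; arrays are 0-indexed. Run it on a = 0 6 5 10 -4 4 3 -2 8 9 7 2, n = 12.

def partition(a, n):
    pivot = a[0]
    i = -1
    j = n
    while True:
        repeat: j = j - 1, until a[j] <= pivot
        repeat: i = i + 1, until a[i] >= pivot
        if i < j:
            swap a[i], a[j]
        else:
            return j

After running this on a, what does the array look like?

-2 -4 5 10 6 4 3 0 8 9 7 2

pivot=0
j stops at 7 (-2), i stops at 0 (0); swap ⇒ -2 6 5 10 -4 4 3 0 8 9 7 2
j stops at 4 (-4), i stops at 1 (6); swap ⇒ -2 -4 5 10 6 4 3 0 8 9 7 2
j stops at 1, i stops at 2; i≥j ⇒ return 1. a=-2 -4 5 10 6 4 3 0 8 9 7 2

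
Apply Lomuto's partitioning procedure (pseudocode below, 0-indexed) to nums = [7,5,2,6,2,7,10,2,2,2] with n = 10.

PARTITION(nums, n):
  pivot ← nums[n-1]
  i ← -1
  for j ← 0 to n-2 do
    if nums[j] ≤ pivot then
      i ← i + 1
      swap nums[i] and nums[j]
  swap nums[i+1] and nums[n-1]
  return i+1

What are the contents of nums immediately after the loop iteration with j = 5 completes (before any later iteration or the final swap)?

[2,2,7,6,5,7,10,2,2,2]

pivot = nums[9] = 2; i = -1
j=0: nums[0]=7 > 2 → no swap
j=1: nums[1]=5 > 2 → no swap
j=2: nums[2]=2 ≤ 2 → i=0, swap nums[0],nums[2] → [2,5,7,6,2,7,10,2,2,2]
j=3: nums[3]=6 > 2 → no swap
j=4: nums[4]=2 ≤ 2 → i=1, swap nums[1],nums[4] → [2,2,7,6,5,7,10,2,2,2]
j=5: nums[5]=7 > 2 → no swap
(after j=5) nums = [2,2,7,6,5,7,10,2,2,2]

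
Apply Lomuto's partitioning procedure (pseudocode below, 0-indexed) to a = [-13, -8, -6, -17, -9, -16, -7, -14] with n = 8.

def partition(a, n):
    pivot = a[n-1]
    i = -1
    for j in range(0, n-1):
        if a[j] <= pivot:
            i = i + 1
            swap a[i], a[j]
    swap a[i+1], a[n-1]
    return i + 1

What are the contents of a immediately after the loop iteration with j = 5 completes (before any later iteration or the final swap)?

pivot=-14, i=-1
j=0: -13>-14, skip
j=1: -8>-14, skip
j=2: -6>-14, skip
j=3: -17≤-14, i=0, swap(0,3) ⇒ [-17, -8, -6, -13, -9, -16, -7, -14]
j=4: -9>-14, skip
j=5: -16≤-14, i=1, swap(1,5) ⇒ [-17, -16, -6, -13, -9, -8, -7, -14]
(after j=5) a = [-17, -16, -6, -13, -9, -8, -7, -14]

[-17, -16, -6, -13, -9, -8, -7, -14]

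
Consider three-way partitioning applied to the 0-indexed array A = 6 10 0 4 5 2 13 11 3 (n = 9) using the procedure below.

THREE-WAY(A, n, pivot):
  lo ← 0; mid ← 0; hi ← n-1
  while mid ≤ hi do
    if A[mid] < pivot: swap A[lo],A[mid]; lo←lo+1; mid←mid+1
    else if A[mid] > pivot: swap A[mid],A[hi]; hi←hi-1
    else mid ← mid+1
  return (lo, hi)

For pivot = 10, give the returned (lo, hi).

pivot = 10; lo=0, mid=0, hi=8
A[mid]=6<10: swap A[0],A[0]; lo=1,mid=1 → 6 10 0 4 5 2 13 11 3
A[mid]=10=10: mid=2
A[mid]=0<10: swap A[1],A[2]; lo=2,mid=3 → 6 0 10 4 5 2 13 11 3
A[mid]=4<10: swap A[2],A[3]; lo=3,mid=4 → 6 0 4 10 5 2 13 11 3
A[mid]=5<10: swap A[3],A[4]; lo=4,mid=5 → 6 0 4 5 10 2 13 11 3
A[mid]=2<10: swap A[4],A[5]; lo=5,mid=6 → 6 0 4 5 2 10 13 11 3
A[mid]=13>10: swap A[6],A[8]; hi=7 → 6 0 4 5 2 10 3 11 13
A[mid]=3<10: swap A[5],A[6]; lo=6,mid=7 → 6 0 4 5 2 3 10 11 13
A[mid]=11>10: swap A[7],A[7]; hi=6 → 6 0 4 5 2 3 10 11 13
end: lo=6, hi=6; A = 6 0 4 5 2 3 10 11 13

(6, 6)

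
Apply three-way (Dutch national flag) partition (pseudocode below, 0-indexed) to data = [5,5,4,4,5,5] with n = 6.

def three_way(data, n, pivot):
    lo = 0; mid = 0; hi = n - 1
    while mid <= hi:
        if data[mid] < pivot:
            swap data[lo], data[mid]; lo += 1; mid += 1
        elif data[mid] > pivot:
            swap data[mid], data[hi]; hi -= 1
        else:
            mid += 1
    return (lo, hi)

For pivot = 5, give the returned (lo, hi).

lo=0 mid=0 hi=5
5=5: mid=1
5=5: mid=2
4<5: swap(0,2), lo=1 mid=3 ⇒ [4,5,5,4,5,5]
4<5: swap(1,3), lo=2 mid=4 ⇒ [4,4,5,5,5,5]
5=5: mid=5
5=5: mid=6
done. lo=2 hi=5; data=[4,4,5,5,5,5]

(2, 5)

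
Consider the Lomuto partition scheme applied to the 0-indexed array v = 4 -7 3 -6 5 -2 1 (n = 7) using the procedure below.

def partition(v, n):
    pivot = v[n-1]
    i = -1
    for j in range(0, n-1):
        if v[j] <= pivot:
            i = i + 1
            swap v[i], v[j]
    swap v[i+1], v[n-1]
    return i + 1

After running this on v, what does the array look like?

pivot = v[6] = 1; i = -1
j=0: v[0]=4 > 1 → no swap
j=1: v[1]=-7 ≤ 1 → i=0, swap v[0],v[1] → -7 4 3 -6 5 -2 1
j=2: v[2]=3 > 1 → no swap
j=3: v[3]=-6 ≤ 1 → i=1, swap v[1],v[3] → -7 -6 3 4 5 -2 1
j=4: v[4]=5 > 1 → no swap
j=5: v[5]=-2 ≤ 1 → i=2, swap v[2],v[5] → -7 -6 -2 4 5 3 1
final swap v[3],v[6] → -7 -6 -2 1 5 3 4; return 3

-7 -6 -2 1 5 3 4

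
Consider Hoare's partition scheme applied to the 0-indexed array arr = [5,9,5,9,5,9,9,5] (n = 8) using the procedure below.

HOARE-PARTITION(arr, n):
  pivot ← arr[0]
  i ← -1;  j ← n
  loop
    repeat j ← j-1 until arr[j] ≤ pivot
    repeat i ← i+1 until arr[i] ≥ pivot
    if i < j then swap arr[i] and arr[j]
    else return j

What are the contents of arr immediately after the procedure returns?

pivot = arr[0] = 5; i = -1, j = 8
j→7 (arr[7]=5≤5), i→0 (arr[0]=5≥5); i<j, swap → [5,9,5,9,5,9,9,5]
j→4 (arr[4]=5≤5), i→1 (arr[1]=9≥5); i<j, swap → [5,5,5,9,9,9,9,5]
j→2, i→2; i≥j, return j=2. arr = [5,5,5,9,9,9,9,5]

[5,5,5,9,9,9,9,5]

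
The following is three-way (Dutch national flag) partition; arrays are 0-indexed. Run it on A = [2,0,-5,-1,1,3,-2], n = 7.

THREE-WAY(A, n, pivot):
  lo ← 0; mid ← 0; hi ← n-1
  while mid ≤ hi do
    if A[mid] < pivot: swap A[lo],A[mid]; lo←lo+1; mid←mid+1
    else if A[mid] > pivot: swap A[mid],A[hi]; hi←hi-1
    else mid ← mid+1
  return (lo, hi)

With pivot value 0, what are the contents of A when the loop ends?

[-2,-5,-1,0,3,1,2]

lo=0 mid=0 hi=6
2>0: swap(0,6), hi=5 ⇒ [-2,0,-5,-1,1,3,2]
-2<0: swap(0,0), lo=1 mid=1 ⇒ [-2,0,-5,-1,1,3,2]
0=0: mid=2
-5<0: swap(1,2), lo=2 mid=3 ⇒ [-2,-5,0,-1,1,3,2]
-1<0: swap(2,3), lo=3 mid=4 ⇒ [-2,-5,-1,0,1,3,2]
1>0: swap(4,5), hi=4 ⇒ [-2,-5,-1,0,3,1,2]
3>0: swap(4,4), hi=3 ⇒ [-2,-5,-1,0,3,1,2]
done. lo=3 hi=3; A=[-2,-5,-1,0,3,1,2]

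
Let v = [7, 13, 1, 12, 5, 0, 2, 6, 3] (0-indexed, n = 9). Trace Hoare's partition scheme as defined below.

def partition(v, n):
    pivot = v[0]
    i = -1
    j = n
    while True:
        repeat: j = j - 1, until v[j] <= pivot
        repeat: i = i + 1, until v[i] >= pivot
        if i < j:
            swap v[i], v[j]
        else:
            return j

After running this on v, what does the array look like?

pivot = v[0] = 7; i = -1, j = 9
j→8 (v[8]=3≤7), i→0 (v[0]=7≥7); i<j, swap → [3, 13, 1, 12, 5, 0, 2, 6, 7]
j→7 (v[7]=6≤7), i→1 (v[1]=13≥7); i<j, swap → [3, 6, 1, 12, 5, 0, 2, 13, 7]
j→6 (v[6]=2≤7), i→3 (v[3]=12≥7); i<j, swap → [3, 6, 1, 2, 5, 0, 12, 13, 7]
j→5, i→6; i≥j, return j=5. v = [3, 6, 1, 2, 5, 0, 12, 13, 7]

[3, 6, 1, 2, 5, 0, 12, 13, 7]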